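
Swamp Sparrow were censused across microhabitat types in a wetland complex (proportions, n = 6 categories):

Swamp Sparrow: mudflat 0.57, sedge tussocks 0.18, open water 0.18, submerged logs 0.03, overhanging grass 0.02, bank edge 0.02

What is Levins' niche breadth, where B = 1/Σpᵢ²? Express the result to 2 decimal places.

2.55

Σpᵢ² = 0.57² + 0.18² + 0.18² + 0.03² + 0.02² + 0.02² = 0.3249 + 0.0324 + 0.0324 + 0.0009 + 0.0004 + 0.0004 = 0.3914
B = 1 / 0.3914 = 2.5549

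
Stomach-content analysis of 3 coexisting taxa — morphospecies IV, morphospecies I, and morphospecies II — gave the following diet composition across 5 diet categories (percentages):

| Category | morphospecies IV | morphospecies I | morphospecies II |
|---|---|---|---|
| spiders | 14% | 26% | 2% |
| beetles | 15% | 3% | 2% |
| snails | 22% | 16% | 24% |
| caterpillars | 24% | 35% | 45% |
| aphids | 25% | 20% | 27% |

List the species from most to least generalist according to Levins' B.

morphospecies IV > morphospecies I > morphospecies II

Convert percentages to proportions (divide by 100).
Σp_IVᵢ² = 0.14² + 0.15² + 0.22² + 0.24² + 0.25² = 0.0196 + 0.0225 + 0.0484 + 0.0576 + 0.0625 = 0.2106
B_IV = 1 / 0.2106 = 4.7483
Σp_Iᵢ² = 0.26² + 0.03² + 0.16² + 0.35² + 0.20² = 0.0676 + 0.0009 + 0.0256 + 0.1225 + 0.0400 = 0.2566
B_I = 1 / 0.2566 = 3.8971
Σp_IIᵢ² = 0.02² + 0.02² + 0.24² + 0.45² + 0.27² = 0.0004 + 0.0004 + 0.0576 + 0.2025 + 0.0729 = 0.3338
B_II = 1 / 0.3338 = 2.9958
Ranking by B (broadest → narrowest): morphospecies IV (4.75) > morphospecies I (3.90) > morphospecies II (3.00)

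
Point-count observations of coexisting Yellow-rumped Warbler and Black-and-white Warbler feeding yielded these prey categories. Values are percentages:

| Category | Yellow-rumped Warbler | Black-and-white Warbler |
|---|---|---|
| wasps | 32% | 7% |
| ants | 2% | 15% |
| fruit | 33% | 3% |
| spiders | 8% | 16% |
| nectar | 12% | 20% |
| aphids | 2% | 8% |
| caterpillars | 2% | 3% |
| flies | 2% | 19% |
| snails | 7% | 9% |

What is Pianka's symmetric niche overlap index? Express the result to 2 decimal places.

0.45

Convert percentages to proportions (divide by 100).
Σ p₁ᵢp₂ᵢ = 0.0224 + 0.0030 + 0.0099 + 0.0128 + 0.0240 + 0.0016 + 0.0006 + 0.0038 + 0.0063 = 0.0844
Σp_1ᵢ² = 0.32² + 0.02² + 0.33² + 0.08² + 0.12² + 0.02² + 0.02² + 0.02² + 0.07² = 0.1024 + 0.0004 + 0.1089 + 0.0064 + 0.0144 + 0.0004 + 0.0004 + 0.0004 + 0.0049 = 0.2386
Σp_2ᵢ² = 0.07² + 0.15² + 0.03² + 0.16² + 0.20² + 0.08² + 0.03² + 0.19² + 0.09² = 0.0049 + 0.0225 + 0.0009 + 0.0256 + 0.0400 + 0.0064 + 0.0009 + 0.0361 + 0.0081 = 0.1454
O = 0.0844 / √(0.2386 × 0.1454) = 0.0844 / 0.18626 = 0.4531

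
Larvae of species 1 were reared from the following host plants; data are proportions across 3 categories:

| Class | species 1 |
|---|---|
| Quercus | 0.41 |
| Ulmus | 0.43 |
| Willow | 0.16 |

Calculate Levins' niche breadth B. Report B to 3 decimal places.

2.641

Σpᵢ² = 0.41² + 0.43² + 0.16² = 0.1681 + 0.1849 + 0.0256 = 0.3786
B = 1 / 0.3786 = 2.64131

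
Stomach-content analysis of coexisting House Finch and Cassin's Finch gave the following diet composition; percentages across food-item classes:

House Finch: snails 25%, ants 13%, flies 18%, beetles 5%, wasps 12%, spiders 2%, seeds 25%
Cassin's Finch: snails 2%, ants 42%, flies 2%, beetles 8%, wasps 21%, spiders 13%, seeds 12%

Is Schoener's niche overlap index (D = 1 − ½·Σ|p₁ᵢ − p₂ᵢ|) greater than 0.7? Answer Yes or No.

Convert percentages to proportions (divide by 100).
Σ|p₁ᵢ − p₂ᵢ| = 0.23 + 0.29 + 0.16 + 0.03 + 0.09 + 0.11 + 0.13 = 1.04
D = 1 − ½ × 1.04 = 1 − 0.520 = 0.4800
D = 0.4800 < 0.7 → No.

No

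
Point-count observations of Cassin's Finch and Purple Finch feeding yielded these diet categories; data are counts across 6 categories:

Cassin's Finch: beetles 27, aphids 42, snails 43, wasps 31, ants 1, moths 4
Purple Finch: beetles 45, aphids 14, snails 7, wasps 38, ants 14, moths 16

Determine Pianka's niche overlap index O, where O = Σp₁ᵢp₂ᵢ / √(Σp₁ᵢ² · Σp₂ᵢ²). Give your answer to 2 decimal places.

Proportions for Cassin's Finch (n=148): 27/148=0.1824, 42/148=0.2838, 43/148=0.2905, 31/148=0.2095, 1/148=0.0068, 4/148=0.0270
Proportions for Purple Finch (n=134): 45/134=0.3358, 14/134=0.1045, 7/134=0.0522, 38/134=0.2836, 14/134=0.1045, 16/134=0.1194
Σ p₁ᵢp₂ᵢ = 0.061250 + 0.029657 + 0.015164 + 0.059414 + 0.000711 + 0.003224 = 0.169420
Σp_1ᵢ² = 0.1824² + 0.2838² + 0.2905² + 0.2095² + 0.0068² + 0.0270² = 0.033270 + 0.080542 + 0.084390 + 0.043890 + 0.000046 + 0.000729 = 0.242867
Σp_2ᵢ² = 0.3358² + 0.1045² + 0.0522² + 0.2836² + 0.1045² + 0.1194² = 0.112762 + 0.010920 + 0.002725 + 0.080429 + 0.010920 + 0.014256 = 0.232012
O = 0.169420 / √(0.242867 × 0.232012) = 0.169420 / 0.2373775 = 0.7137

0.71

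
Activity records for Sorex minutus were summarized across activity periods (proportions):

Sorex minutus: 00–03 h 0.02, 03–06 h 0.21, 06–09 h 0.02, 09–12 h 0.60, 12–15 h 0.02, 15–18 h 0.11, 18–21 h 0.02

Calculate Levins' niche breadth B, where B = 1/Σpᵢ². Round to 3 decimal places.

2.393

Σpᵢ² = 0.02² + 0.21² + 0.02² + 0.60² + 0.02² + 0.11² + 0.02² = 0.0004 + 0.0441 + 0.0004 + 0.3600 + 0.0004 + 0.0121 + 0.0004 = 0.4178
B = 1 / 0.4178 = 2.39349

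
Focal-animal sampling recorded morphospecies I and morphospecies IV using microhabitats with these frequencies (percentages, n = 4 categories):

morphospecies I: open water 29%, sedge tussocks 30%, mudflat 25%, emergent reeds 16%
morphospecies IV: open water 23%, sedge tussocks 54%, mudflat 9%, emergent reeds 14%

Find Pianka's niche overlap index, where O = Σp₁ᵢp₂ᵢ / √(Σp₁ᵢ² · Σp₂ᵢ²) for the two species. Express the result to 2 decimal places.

0.88

Convert percentages to proportions (divide by 100).
Σ p₁ᵢp₂ᵢ = 0.0667 + 0.1620 + 0.0225 + 0.0224 = 0.2736
Σp_1ᵢ² = 0.29² + 0.30² + 0.25² + 0.16² = 0.0841 + 0.0900 + 0.0625 + 0.0256 = 0.2622
Σp_2ᵢ² = 0.23² + 0.54² + 0.09² + 0.14² = 0.0529 + 0.2916 + 0.0081 + 0.0196 = 0.3722
O = 0.2736 / √(0.2622 × 0.3722) = 0.2736 / 0.31240 = 0.8758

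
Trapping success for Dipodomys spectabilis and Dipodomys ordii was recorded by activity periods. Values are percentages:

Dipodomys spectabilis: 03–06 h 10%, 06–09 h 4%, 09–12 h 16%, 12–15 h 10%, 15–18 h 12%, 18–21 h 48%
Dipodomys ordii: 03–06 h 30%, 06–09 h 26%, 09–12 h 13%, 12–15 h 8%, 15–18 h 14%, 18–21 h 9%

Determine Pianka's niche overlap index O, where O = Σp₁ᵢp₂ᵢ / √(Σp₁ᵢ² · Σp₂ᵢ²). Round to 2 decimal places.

Convert percentages to proportions (divide by 100).
Σ p₁ᵢp₂ᵢ = 0.0300 + 0.0104 + 0.0208 + 0.0080 + 0.0168 + 0.0432 = 0.1292
Σp_1ᵢ² = 0.10² + 0.04² + 0.16² + 0.10² + 0.12² + 0.48² = 0.0100 + 0.0016 + 0.0256 + 0.0100 + 0.0144 + 0.2304 = 0.2920
Σp_2ᵢ² = 0.30² + 0.26² + 0.13² + 0.08² + 0.14² + 0.09² = 0.0900 + 0.0676 + 0.0169 + 0.0064 + 0.0196 + 0.0081 = 0.2086
O = 0.1292 / √(0.2920 × 0.2086) = 0.1292 / 0.24680 = 0.5235

0.52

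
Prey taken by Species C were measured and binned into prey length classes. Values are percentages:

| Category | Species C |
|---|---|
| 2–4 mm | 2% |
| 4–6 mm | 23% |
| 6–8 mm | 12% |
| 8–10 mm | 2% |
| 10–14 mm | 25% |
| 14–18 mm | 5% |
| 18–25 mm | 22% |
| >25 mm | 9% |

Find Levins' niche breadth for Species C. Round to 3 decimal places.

5.274

Convert percentages to proportions (divide by 100).
Σpᵢ² = 0.02² + 0.23² + 0.12² + 0.02² + 0.25² + 0.05² + 0.22² + 0.09² = 0.0004 + 0.0529 + 0.0144 + 0.0004 + 0.0625 + 0.0025 + 0.0484 + 0.0081 = 0.1896
B = 1 / 0.1896 = 5.27426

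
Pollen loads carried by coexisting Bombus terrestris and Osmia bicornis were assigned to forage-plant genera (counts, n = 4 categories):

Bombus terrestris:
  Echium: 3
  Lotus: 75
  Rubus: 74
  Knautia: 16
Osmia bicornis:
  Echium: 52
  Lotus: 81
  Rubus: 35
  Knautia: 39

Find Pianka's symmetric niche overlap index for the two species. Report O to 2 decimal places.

0.81

Proportions for Bombus terrestris (n=168): 3/168=0.0179, 75/168=0.4464, 74/168=0.4405, 16/168=0.0952
Proportions for Osmia bicornis (n=207): 52/207=0.2512, 81/207=0.3913, 35/207=0.1691, 39/207=0.1884
Σ p₁ᵢp₂ᵢ = 0.004496 + 0.174676 + 0.074489 + 0.017936 = 0.271597
Σp_1ᵢ² = 0.0179² + 0.4464² + 0.4405² + 0.0952² = 0.000320 + 0.199273 + 0.194040 + 0.009063 = 0.402696
Σp_2ᵢ² = 0.2512² + 0.3913² + 0.1691² + 0.1884² = 0.063101 + 0.153116 + 0.028595 + 0.035495 = 0.280307
O = 0.271597 / √(0.402696 × 0.280307) = 0.271597 / 0.3359740 = 0.8084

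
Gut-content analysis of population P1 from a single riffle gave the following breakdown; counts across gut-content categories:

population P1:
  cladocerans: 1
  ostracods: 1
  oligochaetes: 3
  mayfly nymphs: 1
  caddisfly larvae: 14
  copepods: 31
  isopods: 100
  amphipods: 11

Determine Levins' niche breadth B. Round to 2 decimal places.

Proportions for population P1 (n=162): 1/162=0.0062, 1/162=0.0062, 3/162=0.0185, 1/162=0.0062, 14/162=0.0864, 31/162=0.1914, 100/162=0.6173, 11/162=0.0679
Σpᵢ² = 0.0062² + 0.0062² + 0.0185² + 0.0062² + 0.0864² + 0.1914² + 0.6173² + 0.0679² = 0.000038 + 0.000038 + 0.000342 + 0.000038 + 0.007465 + 0.036634 + 0.381059 + 0.004610 = 0.430224
B = 1 / 0.430224 = 2.3244

2.32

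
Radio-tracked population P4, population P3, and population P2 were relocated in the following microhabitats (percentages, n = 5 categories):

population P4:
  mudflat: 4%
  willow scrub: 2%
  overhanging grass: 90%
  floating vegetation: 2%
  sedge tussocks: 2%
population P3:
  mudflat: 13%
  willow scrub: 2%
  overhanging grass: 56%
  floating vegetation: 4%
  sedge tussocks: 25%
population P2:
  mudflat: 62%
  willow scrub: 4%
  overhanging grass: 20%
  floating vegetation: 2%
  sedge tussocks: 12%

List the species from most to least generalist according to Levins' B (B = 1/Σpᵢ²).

population P3 > population P2 > population P4

Convert percentages to proportions (divide by 100).
Σp_P4ᵢ² = 0.04² + 0.02² + 0.90² + 0.02² + 0.02² = 0.0016 + 0.0004 + 0.8100 + 0.0004 + 0.0004 = 0.8128
B_P4 = 1 / 0.8128 = 1.2303
Σp_P3ᵢ² = 0.13² + 0.02² + 0.56² + 0.04² + 0.25² = 0.0169 + 0.0004 + 0.3136 + 0.0016 + 0.0625 = 0.3950
B_P3 = 1 / 0.3950 = 2.5316
Σp_P2ᵢ² = 0.62² + 0.04² + 0.20² + 0.02² + 0.12² = 0.3844 + 0.0016 + 0.0400 + 0.0004 + 0.0144 = 0.4408
B_P2 = 1 / 0.4408 = 2.2686
Ranking by B (broadest → narrowest): population P3 (2.53) > population P2 (2.27) > population P4 (1.23)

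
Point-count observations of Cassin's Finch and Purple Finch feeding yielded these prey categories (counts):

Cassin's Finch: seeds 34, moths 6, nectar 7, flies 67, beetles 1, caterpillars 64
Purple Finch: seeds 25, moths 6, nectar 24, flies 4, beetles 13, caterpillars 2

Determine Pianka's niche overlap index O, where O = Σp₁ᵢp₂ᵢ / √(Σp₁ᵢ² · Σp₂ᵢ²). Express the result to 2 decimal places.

Proportions for Cassin's Finch (n=179): 34/179=0.1899, 6/179=0.0335, 7/179=0.0391, 67/179=0.3743, 1/179=0.0056, 64/179=0.3575
Proportions for Purple Finch (n=74): 25/74=0.3378, 6/74=0.0811, 24/74=0.3243, 4/74=0.0541, 13/74=0.1757, 2/74=0.0270
Σ p₁ᵢp₂ᵢ = 0.064148 + 0.002717 + 0.012680 + 0.020250 + 0.000984 + 0.009653 = 0.110432
Σp_1ᵢ² = 0.1899² + 0.0335² + 0.0391² + 0.3743² + 0.0056² + 0.3575² = 0.036062 + 0.001122 + 0.001529 + 0.140100 + 0.000031 + 0.127806 = 0.306650
Σp_2ᵢ² = 0.3378² + 0.0811² + 0.3243² + 0.0541² + 0.1757² + 0.0270² = 0.114109 + 0.006577 + 0.105170 + 0.002927 + 0.030870 + 0.000729 = 0.260382
O = 0.110432 / √(0.306650 × 0.260382) = 0.110432 / 0.2825706 = 0.3908

0.39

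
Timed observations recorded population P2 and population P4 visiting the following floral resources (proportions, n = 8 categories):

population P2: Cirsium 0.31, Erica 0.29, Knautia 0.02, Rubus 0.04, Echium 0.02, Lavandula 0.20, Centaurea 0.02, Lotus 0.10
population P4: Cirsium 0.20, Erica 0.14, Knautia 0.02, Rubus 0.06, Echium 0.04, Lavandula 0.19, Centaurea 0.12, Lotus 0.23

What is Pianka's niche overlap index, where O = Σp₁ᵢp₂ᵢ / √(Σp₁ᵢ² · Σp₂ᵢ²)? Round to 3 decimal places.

0.856

Σ p₁ᵢp₂ᵢ = 0.0620 + 0.0406 + 0.0004 + 0.0024 + 0.0008 + 0.0380 + 0.0024 + 0.0230 = 0.1696
Σp_1ᵢ² = 0.31² + 0.29² + 0.02² + 0.04² + 0.02² + 0.20² + 0.02² + 0.10² = 0.0961 + 0.0841 + 0.0004 + 0.0016 + 0.0004 + 0.0400 + 0.0004 + 0.0100 = 0.2330
Σp_2ᵢ² = 0.20² + 0.14² + 0.02² + 0.06² + 0.04² + 0.19² + 0.12² + 0.23² = 0.0400 + 0.0196 + 0.0004 + 0.0036 + 0.0016 + 0.0361 + 0.0144 + 0.0529 = 0.1686
O = 0.1696 / √(0.2330 × 0.1686) = 0.1696 / 0.198201 = 0.85570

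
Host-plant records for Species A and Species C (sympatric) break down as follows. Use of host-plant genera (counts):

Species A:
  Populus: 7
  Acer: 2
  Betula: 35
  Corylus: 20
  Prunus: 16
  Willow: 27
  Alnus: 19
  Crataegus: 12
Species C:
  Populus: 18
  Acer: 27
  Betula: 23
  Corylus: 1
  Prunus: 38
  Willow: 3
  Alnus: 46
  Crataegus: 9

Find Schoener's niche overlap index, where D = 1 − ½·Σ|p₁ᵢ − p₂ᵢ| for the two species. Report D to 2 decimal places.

0.54

Proportions for Species A (n=138): 7/138=0.0507, 2/138=0.0145, 35/138=0.2536, 20/138=0.1449, 16/138=0.1159, 27/138=0.1957, 19/138=0.1377, 12/138=0.0870
Proportions for Species C (n=165): 18/165=0.1091, 27/165=0.1636, 23/165=0.1394, 1/165=0.0061, 38/165=0.2303, 3/165=0.0182, 46/165=0.2788, 9/165=0.0545
Σ|p₁ᵢ − p₂ᵢ| = 0.0584 + 0.1491 + 0.1142 + 0.1388 + 0.1144 + 0.1775 + 0.1411 + 0.0325 = 0.9260
D = 1 − ½ × 0.9260 = 1 − 0.46300 = 0.53700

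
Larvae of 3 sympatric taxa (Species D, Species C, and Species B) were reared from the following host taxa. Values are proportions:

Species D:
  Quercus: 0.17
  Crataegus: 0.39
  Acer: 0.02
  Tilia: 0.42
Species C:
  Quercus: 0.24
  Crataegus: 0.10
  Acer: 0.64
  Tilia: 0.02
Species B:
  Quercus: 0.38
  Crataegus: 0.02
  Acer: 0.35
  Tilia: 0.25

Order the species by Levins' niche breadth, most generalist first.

Σp_Dᵢ² = 0.17² + 0.39² + 0.02² + 0.42² = 0.0289 + 0.1521 + 0.0004 + 0.1764 = 0.3578
B_D = 1 / 0.3578 = 2.7949
Σp_Cᵢ² = 0.24² + 0.10² + 0.64² + 0.02² = 0.0576 + 0.0100 + 0.4096 + 0.0004 = 0.4776
B_C = 1 / 0.4776 = 2.0938
Σp_Bᵢ² = 0.38² + 0.02² + 0.35² + 0.25² = 0.1444 + 0.0004 + 0.1225 + 0.0625 = 0.3298
B_B = 1 / 0.3298 = 3.0321
Ranking by B (broadest → narrowest): Species B (3.03) > Species D (2.79) > Species C (2.09)

Species B > Species D > Species C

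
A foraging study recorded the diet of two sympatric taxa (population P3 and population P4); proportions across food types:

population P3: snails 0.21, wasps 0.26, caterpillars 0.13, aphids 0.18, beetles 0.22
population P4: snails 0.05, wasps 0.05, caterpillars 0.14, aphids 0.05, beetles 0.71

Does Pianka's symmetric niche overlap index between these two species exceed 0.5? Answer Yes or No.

Σ p₁ᵢp₂ᵢ = 0.0105 + 0.0130 + 0.0182 + 0.0090 + 0.1562 = 0.2069
Σp_1ᵢ² = 0.21² + 0.26² + 0.13² + 0.18² + 0.22² = 0.0441 + 0.0676 + 0.0169 + 0.0324 + 0.0484 = 0.2094
Σp_2ᵢ² = 0.05² + 0.05² + 0.14² + 0.05² + 0.71² = 0.0025 + 0.0025 + 0.0196 + 0.0025 + 0.5041 = 0.5312
O = 0.2069 / √(0.2094 × 0.5312) = 0.2069 / 0.33352 = 0.6204
O = 0.6204 > 0.5 → Yes.

Yes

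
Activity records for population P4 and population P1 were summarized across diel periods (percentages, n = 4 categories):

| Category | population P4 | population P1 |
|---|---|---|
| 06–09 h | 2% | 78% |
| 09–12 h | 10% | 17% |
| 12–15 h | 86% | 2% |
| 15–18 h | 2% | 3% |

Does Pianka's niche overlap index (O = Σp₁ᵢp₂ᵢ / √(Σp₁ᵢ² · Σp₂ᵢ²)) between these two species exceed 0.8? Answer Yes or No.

No

Convert percentages to proportions (divide by 100).
Σ p₁ᵢp₂ᵢ = 0.0156 + 0.0170 + 0.0172 + 0.0006 = 0.0504
Σp_1ᵢ² = 0.02² + 0.10² + 0.86² + 0.02² = 0.0004 + 0.0100 + 0.7396 + 0.0004 = 0.7504
Σp_2ᵢ² = 0.78² + 0.17² + 0.02² + 0.03² = 0.6084 + 0.0289 + 0.0004 + 0.0009 = 0.6386
O = 0.0504 / √(0.7504 × 0.6386) = 0.0504 / 0.69225 = 0.0728
O = 0.0728 < 0.8 → No.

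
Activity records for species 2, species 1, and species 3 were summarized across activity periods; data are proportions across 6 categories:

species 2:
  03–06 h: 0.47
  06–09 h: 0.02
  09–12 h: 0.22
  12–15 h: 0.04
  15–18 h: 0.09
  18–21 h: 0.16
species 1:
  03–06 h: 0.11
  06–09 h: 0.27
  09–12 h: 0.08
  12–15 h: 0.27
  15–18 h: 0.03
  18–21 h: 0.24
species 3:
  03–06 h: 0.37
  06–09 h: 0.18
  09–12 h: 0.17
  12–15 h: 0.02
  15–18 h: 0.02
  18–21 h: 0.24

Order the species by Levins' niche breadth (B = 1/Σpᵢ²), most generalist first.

Σp_2ᵢ² = 0.47² + 0.02² + 0.22² + 0.04² + 0.09² + 0.16² = 0.2209 + 0.0004 + 0.0484 + 0.0016 + 0.0081 + 0.0256 = 0.3050
B_2 = 1 / 0.3050 = 3.2787
Σp_1ᵢ² = 0.11² + 0.27² + 0.08² + 0.27² + 0.03² + 0.24² = 0.0121 + 0.0729 + 0.0064 + 0.0729 + 0.0009 + 0.0576 = 0.2228
B_1 = 1 / 0.2228 = 4.4883
Σp_3ᵢ² = 0.37² + 0.18² + 0.17² + 0.02² + 0.02² + 0.24² = 0.1369 + 0.0324 + 0.0289 + 0.0004 + 0.0004 + 0.0576 = 0.2566
B_3 = 1 / 0.2566 = 3.8971
Ranking by B (broadest → narrowest): species 1 (4.49) > species 3 (3.90) > species 2 (3.28)

species 1 > species 3 > species 2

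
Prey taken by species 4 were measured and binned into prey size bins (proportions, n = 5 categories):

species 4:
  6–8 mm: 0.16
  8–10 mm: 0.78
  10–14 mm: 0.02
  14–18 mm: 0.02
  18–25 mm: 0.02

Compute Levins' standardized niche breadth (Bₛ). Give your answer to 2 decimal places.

Σpᵢ² = 0.16² + 0.78² + 0.02² + 0.02² + 0.02² = 0.0256 + 0.6084 + 0.0004 + 0.0004 + 0.0004 = 0.6352
B = 1 / 0.6352 = 1.5743
Bₛ = (B − 1)/(n − 1) = (1.5743 − 1)/(5 − 1) = 0.5743/4 = 0.1436

0.14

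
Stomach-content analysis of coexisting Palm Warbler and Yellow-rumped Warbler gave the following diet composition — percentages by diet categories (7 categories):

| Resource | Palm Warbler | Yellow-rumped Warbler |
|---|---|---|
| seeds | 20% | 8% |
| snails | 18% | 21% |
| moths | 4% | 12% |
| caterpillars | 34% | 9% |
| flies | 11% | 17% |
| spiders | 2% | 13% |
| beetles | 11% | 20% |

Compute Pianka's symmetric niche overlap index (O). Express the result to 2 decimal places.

0.72

Convert percentages to proportions (divide by 100).
Σ p₁ᵢp₂ᵢ = 0.0160 + 0.0378 + 0.0048 + 0.0306 + 0.0187 + 0.0026 + 0.0220 = 0.1325
Σp_1ᵢ² = 0.20² + 0.18² + 0.04² + 0.34² + 0.11² + 0.02² + 0.11² = 0.0400 + 0.0324 + 0.0016 + 0.1156 + 0.0121 + 0.0004 + 0.0121 = 0.2142
Σp_2ᵢ² = 0.08² + 0.21² + 0.12² + 0.09² + 0.17² + 0.13² + 0.20² = 0.0064 + 0.0441 + 0.0144 + 0.0081 + 0.0289 + 0.0169 + 0.0400 = 0.1588
O = 0.1325 / √(0.2142 × 0.1588) = 0.1325 / 0.18443 = 0.7184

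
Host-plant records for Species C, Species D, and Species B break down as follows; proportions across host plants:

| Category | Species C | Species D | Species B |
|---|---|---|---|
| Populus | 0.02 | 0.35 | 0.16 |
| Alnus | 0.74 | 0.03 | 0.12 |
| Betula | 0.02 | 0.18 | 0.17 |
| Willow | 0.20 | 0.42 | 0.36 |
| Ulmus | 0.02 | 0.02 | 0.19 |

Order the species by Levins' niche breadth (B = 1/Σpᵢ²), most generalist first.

Species B > Species D > Species C

Σp_Cᵢ² = 0.02² + 0.74² + 0.02² + 0.20² + 0.02² = 0.0004 + 0.5476 + 0.0004 + 0.0400 + 0.0004 = 0.5888
B_C = 1 / 0.5888 = 1.6984
Σp_Dᵢ² = 0.35² + 0.03² + 0.18² + 0.42² + 0.02² = 0.1225 + 0.0009 + 0.0324 + 0.1764 + 0.0004 = 0.3326
B_D = 1 / 0.3326 = 3.0066
Σp_Bᵢ² = 0.16² + 0.12² + 0.17² + 0.36² + 0.19² = 0.0256 + 0.0144 + 0.0289 + 0.1296 + 0.0361 = 0.2346
B_B = 1 / 0.2346 = 4.2626
Ranking by B (broadest → narrowest): Species B (4.26) > Species D (3.01) > Species C (1.70)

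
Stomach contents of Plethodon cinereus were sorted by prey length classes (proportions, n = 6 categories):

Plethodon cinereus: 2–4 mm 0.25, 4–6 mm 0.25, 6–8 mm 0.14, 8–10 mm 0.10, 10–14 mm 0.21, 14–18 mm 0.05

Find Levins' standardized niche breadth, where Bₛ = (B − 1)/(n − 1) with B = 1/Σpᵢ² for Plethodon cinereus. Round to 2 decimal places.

0.79

Σpᵢ² = 0.25² + 0.25² + 0.14² + 0.10² + 0.21² + 0.05² = 0.0625 + 0.0625 + 0.0196 + 0.0100 + 0.0441 + 0.0025 = 0.2012
B = 1 / 0.2012 = 4.9702
Bₛ = (B − 1)/(n − 1) = (4.9702 − 1)/(6 − 1) = 3.9702/5 = 0.7940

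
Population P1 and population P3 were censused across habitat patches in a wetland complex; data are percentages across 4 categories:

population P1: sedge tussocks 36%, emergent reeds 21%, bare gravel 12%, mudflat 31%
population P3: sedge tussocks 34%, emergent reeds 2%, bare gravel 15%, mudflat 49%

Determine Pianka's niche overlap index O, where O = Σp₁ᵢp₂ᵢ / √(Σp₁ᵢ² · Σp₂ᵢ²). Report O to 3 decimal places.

Convert percentages to proportions (divide by 100).
Σ p₁ᵢp₂ᵢ = 0.1224 + 0.0042 + 0.0180 + 0.1519 = 0.2965
Σp_1ᵢ² = 0.36² + 0.21² + 0.12² + 0.31² = 0.1296 + 0.0441 + 0.0144 + 0.0961 = 0.2842
Σp_2ᵢ² = 0.34² + 0.02² + 0.15² + 0.49² = 0.1156 + 0.0004 + 0.0225 + 0.2401 = 0.3786
O = 0.2965 / √(0.2842 × 0.3786) = 0.2965 / 0.328022 = 0.90390

0.904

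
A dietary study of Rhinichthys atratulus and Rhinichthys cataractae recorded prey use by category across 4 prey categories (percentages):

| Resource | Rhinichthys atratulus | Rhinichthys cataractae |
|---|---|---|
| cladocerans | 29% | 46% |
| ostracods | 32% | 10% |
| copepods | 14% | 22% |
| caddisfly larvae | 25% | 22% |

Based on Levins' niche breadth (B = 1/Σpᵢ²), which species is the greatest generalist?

Rhinichthys atratulus

Convert percentages to proportions (divide by 100).
Σp_atraᵢ² = 0.29² + 0.32² + 0.14² + 0.25² = 0.0841 + 0.1024 + 0.0196 + 0.0625 = 0.2686
B_atra = 1 / 0.2686 = 3.7230
Σp_cataᵢ² = 0.46² + 0.10² + 0.22² + 0.22² = 0.2116 + 0.0100 + 0.0484 + 0.0484 = 0.3184
B_cata = 1 / 0.3184 = 3.1407
Highest B → broadest niche (most generalist): Rhinichthys atratulus (B = 3.72).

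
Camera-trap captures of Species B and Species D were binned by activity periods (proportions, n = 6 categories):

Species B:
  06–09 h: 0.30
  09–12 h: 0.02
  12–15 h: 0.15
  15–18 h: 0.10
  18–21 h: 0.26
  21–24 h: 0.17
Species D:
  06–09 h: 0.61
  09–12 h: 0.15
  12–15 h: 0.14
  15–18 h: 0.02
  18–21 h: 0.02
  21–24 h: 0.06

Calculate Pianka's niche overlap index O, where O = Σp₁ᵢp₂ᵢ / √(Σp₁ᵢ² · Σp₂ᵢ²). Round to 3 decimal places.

Σ p₁ᵢp₂ᵢ = 0.1830 + 0.0030 + 0.0210 + 0.0020 + 0.0052 + 0.0102 = 0.2244
Σp_1ᵢ² = 0.30² + 0.02² + 0.15² + 0.10² + 0.26² + 0.17² = 0.0900 + 0.0004 + 0.0225 + 0.0100 + 0.0676 + 0.0289 = 0.2194
Σp_2ᵢ² = 0.61² + 0.15² + 0.14² + 0.02² + 0.02² + 0.06² = 0.3721 + 0.0225 + 0.0196 + 0.0004 + 0.0004 + 0.0036 = 0.4186
O = 0.2244 / √(0.2194 × 0.4186) = 0.2244 / 0.303053 = 0.74046

0.740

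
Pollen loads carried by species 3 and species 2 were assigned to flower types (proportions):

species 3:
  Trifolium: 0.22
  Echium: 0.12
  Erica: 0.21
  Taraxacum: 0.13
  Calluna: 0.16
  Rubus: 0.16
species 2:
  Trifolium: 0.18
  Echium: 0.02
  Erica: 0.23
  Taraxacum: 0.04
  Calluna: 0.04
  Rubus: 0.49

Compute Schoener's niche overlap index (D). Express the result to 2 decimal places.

0.65

Σ|p₁ᵢ − p₂ᵢ| = 0.04 + 0.10 + 0.02 + 0.09 + 0.12 + 0.33 = 0.70
D = 1 − ½ × 0.70 = 1 − 0.350 = 0.6500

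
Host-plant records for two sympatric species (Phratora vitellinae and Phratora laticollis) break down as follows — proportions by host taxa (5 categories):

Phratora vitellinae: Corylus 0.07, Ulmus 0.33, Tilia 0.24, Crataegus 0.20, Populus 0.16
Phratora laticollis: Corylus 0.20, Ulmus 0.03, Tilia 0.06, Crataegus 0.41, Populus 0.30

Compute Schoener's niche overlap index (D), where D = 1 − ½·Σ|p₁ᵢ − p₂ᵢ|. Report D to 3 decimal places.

Σ|p₁ᵢ − p₂ᵢ| = 0.13 + 0.30 + 0.18 + 0.21 + 0.14 = 0.96
D = 1 − ½ × 0.96 = 1 − 0.480 = 0.52000

0.520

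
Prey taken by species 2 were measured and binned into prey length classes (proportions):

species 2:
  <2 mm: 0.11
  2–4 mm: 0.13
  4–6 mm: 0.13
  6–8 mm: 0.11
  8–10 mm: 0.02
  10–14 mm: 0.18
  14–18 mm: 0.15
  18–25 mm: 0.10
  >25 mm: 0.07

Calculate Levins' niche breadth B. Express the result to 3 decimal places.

7.800

Σpᵢ² = 0.11² + 0.13² + 0.13² + 0.11² + 0.02² + 0.18² + 0.15² + 0.10² + 0.07² = 0.0121 + 0.0169 + 0.0169 + 0.0121 + 0.0004 + 0.0324 + 0.0225 + 0.0100 + 0.0049 = 0.1282
B = 1 / 0.1282 = 7.80031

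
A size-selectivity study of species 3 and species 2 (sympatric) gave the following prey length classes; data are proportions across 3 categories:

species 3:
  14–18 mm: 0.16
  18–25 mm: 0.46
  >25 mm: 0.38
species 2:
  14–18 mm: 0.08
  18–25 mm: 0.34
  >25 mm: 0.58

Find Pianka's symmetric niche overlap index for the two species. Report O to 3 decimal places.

0.932

Σ p₁ᵢp₂ᵢ = 0.0128 + 0.1564 + 0.2204 = 0.3896
Σp_1ᵢ² = 0.16² + 0.46² + 0.38² = 0.0256 + 0.2116 + 0.1444 = 0.3816
Σp_2ᵢ² = 0.08² + 0.34² + 0.58² = 0.0064 + 0.1156 + 0.3364 = 0.4584
O = 0.3896 / √(0.3816 × 0.4584) = 0.3896 / 0.418241 = 0.93152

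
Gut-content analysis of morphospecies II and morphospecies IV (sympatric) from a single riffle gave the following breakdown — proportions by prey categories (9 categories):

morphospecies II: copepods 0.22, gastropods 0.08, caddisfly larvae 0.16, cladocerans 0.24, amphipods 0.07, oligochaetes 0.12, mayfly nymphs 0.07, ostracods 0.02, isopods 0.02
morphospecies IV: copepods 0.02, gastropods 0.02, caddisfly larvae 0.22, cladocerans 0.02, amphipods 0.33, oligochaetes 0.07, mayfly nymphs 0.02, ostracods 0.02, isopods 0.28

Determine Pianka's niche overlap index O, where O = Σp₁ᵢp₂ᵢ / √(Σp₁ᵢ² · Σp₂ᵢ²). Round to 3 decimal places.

Σ p₁ᵢp₂ᵢ = 0.0044 + 0.0016 + 0.0352 + 0.0048 + 0.0231 + 0.0084 + 0.0014 + 0.0004 + 0.0056 = 0.0849
Σp_1ᵢ² = 0.22² + 0.08² + 0.16² + 0.24² + 0.07² + 0.12² + 0.07² + 0.02² + 0.02² = 0.0484 + 0.0064 + 0.0256 + 0.0576 + 0.0049 + 0.0144 + 0.0049 + 0.0004 + 0.0004 = 0.1630
Σp_2ᵢ² = 0.02² + 0.02² + 0.22² + 0.02² + 0.33² + 0.07² + 0.02² + 0.02² + 0.28² = 0.0004 + 0.0004 + 0.0484 + 0.0004 + 0.1089 + 0.0049 + 0.0004 + 0.0004 + 0.0784 = 0.2426
O = 0.0849 / √(0.1630 × 0.2426) = 0.0849 / 0.198856 = 0.42694

0.427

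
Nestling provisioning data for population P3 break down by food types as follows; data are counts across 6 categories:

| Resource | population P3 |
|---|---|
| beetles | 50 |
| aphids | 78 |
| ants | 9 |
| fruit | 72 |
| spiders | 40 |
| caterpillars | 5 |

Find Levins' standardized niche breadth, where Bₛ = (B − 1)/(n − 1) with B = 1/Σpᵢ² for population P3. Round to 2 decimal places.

0.63

Proportions for population P3 (n=254): 50/254=0.1969, 78/254=0.3071, 9/254=0.0354, 72/254=0.2835, 40/254=0.1575, 5/254=0.0197
Σpᵢ² = 0.1969² + 0.3071² + 0.0354² + 0.2835² + 0.1575² + 0.0197² = 0.038770 + 0.094310 + 0.001253 + 0.080372 + 0.024806 + 0.000388 = 0.239899
B = 1 / 0.239899 = 4.1684
Bₛ = (B − 1)/(n − 1) = (4.1684 − 1)/(6 − 1) = 3.1684/5 = 0.6337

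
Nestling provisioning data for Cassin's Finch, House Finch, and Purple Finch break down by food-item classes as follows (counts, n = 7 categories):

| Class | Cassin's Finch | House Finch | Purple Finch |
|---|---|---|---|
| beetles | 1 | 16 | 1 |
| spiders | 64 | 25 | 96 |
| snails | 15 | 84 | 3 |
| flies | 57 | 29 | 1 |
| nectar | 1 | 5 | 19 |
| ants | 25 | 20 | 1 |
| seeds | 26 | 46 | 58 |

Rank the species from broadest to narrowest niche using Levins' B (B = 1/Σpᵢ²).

Proportions for Cassin's Finch (n=189): 1/189=0.0053, 64/189=0.3386, 15/189=0.0794, 57/189=0.3016, 1/189=0.0053, 25/189=0.1323, 26/189=0.1376
Proportions for House Finch (n=225): 16/225=0.0711, 25/225=0.1111, 84/225=0.3733, 29/225=0.1289, 5/225=0.0222, 20/225=0.0889, 46/225=0.2044
Proportions for Purple Finch (n=179): 1/179=0.0056, 96/179=0.5363, 3/179=0.0168, 1/179=0.0056, 19/179=0.1061, 1/179=0.0056, 58/179=0.3240
Σp_Cassᵢ² = 0.0053² + 0.3386² + 0.0794² + 0.3016² + 0.0053² + 0.1323² + 0.1376² = 0.000028 + 0.114650 + 0.006304 + 0.090963 + 0.000028 + 0.017503 + 0.018934 = 0.248410
B_Cass = 1 / 0.248410 = 4.0256
Σp_Housᵢ² = 0.0711² + 0.1111² + 0.3733² + 0.1289² + 0.0222² + 0.0889² + 0.2044² = 0.005055 + 0.012343 + 0.139353 + 0.016615 + 0.000493 + 0.007903 + 0.041779 = 0.223541
B_Hous = 1 / 0.223541 = 4.4735
Σp_Purpᵢ² = 0.0056² + 0.5363² + 0.0168² + 0.0056² + 0.1061² + 0.0056² + 0.3240² = 0.000031 + 0.287618 + 0.000282 + 0.000031 + 0.011257 + 0.000031 + 0.104976 = 0.404226
B_Purp = 1 / 0.404226 = 2.4739
Ranking by B (broadest → narrowest): House Finch (4.47) > Cassin's Finch (4.03) > Purple Finch (2.47)

House Finch > Cassin's Finch > Purple Finch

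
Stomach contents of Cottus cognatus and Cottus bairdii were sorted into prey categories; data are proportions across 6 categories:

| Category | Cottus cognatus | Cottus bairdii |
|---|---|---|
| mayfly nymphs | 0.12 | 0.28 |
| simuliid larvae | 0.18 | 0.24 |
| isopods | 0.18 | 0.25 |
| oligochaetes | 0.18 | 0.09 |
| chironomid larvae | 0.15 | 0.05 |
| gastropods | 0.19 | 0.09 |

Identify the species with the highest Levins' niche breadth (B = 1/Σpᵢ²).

Σp_cognᵢ² = 0.12² + 0.18² + 0.18² + 0.18² + 0.15² + 0.19² = 0.0144 + 0.0324 + 0.0324 + 0.0324 + 0.0225 + 0.0361 = 0.1702
B_cogn = 1 / 0.1702 = 5.8754
Σp_bairᵢ² = 0.28² + 0.24² + 0.25² + 0.09² + 0.05² + 0.09² = 0.0784 + 0.0576 + 0.0625 + 0.0081 + 0.0025 + 0.0081 = 0.2172
B_bair = 1 / 0.2172 = 4.6041
Highest B → broadest niche (most generalist): Cottus cognatus (B = 5.88).

Cottus cognatus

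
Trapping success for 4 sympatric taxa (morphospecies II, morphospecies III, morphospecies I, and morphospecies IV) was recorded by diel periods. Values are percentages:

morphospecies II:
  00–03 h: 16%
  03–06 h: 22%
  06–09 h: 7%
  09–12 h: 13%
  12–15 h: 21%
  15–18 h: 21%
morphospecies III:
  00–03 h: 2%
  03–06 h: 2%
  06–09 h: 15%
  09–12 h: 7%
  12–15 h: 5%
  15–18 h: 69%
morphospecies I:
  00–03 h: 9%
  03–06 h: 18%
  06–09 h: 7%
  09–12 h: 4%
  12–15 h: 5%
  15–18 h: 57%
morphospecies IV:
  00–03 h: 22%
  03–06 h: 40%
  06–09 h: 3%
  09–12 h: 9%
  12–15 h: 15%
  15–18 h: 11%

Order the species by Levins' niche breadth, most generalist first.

Convert percentages to proportions (divide by 100).
Σp_IIᵢ² = 0.16² + 0.22² + 0.07² + 0.13² + 0.21² + 0.21² = 0.0256 + 0.0484 + 0.0049 + 0.0169 + 0.0441 + 0.0441 = 0.1840
B_II = 1 / 0.1840 = 5.4348
Σp_IIIᵢ² = 0.02² + 0.02² + 0.15² + 0.07² + 0.05² + 0.69² = 0.0004 + 0.0004 + 0.0225 + 0.0049 + 0.0025 + 0.4761 = 0.5068
B_III = 1 / 0.5068 = 1.9732
Σp_Iᵢ² = 0.09² + 0.18² + 0.07² + 0.04² + 0.05² + 0.57² = 0.0081 + 0.0324 + 0.0049 + 0.0016 + 0.0025 + 0.3249 = 0.3744
B_I = 1 / 0.3744 = 2.6709
Σp_IVᵢ² = 0.22² + 0.40² + 0.03² + 0.09² + 0.15² + 0.11² = 0.0484 + 0.1600 + 0.0009 + 0.0081 + 0.0225 + 0.0121 = 0.2520
B_IV = 1 / 0.2520 = 3.9683
Ranking by B (broadest → narrowest): morphospecies II (5.43) > morphospecies IV (3.97) > morphospecies I (2.67) > morphospecies III (1.97)

morphospecies II > morphospecies IV > morphospecies I > morphospecies III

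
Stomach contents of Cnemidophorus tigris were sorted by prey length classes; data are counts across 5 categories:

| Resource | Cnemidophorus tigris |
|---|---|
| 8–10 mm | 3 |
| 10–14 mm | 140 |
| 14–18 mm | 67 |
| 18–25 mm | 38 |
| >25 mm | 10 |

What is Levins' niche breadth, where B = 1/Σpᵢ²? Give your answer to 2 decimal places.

2.60

Proportions for Cnemidophorus tigris (n=258): 3/258=0.0116, 140/258=0.5426, 67/258=0.2597, 38/258=0.1473, 10/258=0.0388
Σpᵢ² = 0.0116² + 0.5426² + 0.2597² + 0.1473² + 0.0388² = 0.000135 + 0.294415 + 0.067444 + 0.021697 + 0.001505 = 0.385196
B = 1 / 0.385196 = 2.5961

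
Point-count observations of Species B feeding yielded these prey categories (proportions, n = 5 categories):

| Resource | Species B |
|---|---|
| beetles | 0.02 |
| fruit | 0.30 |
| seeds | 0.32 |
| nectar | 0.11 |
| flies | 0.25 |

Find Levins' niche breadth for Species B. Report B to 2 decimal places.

3.74

Σpᵢ² = 0.02² + 0.30² + 0.32² + 0.11² + 0.25² = 0.0004 + 0.0900 + 0.1024 + 0.0121 + 0.0625 = 0.2674
B = 1 / 0.2674 = 3.7397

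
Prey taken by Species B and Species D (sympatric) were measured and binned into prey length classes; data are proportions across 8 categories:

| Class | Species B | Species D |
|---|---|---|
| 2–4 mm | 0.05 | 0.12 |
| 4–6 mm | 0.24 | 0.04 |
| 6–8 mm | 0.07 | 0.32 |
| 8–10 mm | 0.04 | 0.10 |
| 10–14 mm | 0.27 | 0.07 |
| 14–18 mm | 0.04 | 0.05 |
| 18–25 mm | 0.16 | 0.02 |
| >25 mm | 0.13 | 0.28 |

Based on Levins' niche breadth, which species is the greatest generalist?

Species B

Σp_Bᵢ² = 0.05² + 0.24² + 0.07² + 0.04² + 0.27² + 0.04² + 0.16² + 0.13² = 0.0025 + 0.0576 + 0.0049 + 0.0016 + 0.0729 + 0.0016 + 0.0256 + 0.0169 = 0.1836
B_B = 1 / 0.1836 = 5.4466
Σp_Dᵢ² = 0.12² + 0.04² + 0.32² + 0.10² + 0.07² + 0.05² + 0.02² + 0.28² = 0.0144 + 0.0016 + 0.1024 + 0.0100 + 0.0049 + 0.0025 + 0.0004 + 0.0784 = 0.2146
B_D = 1 / 0.2146 = 4.6598
Highest B → broadest niche (most generalist): Species B (B = 5.45).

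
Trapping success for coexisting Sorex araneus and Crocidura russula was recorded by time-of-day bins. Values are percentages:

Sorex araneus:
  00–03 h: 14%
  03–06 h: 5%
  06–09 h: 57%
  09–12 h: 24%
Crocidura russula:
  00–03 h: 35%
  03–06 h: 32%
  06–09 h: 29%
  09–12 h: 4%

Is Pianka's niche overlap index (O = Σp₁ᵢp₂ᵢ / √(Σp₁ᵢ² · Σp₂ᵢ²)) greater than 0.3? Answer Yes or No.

Yes

Convert percentages to proportions (divide by 100).
Σ p₁ᵢp₂ᵢ = 0.0490 + 0.0160 + 0.1653 + 0.0096 = 0.2399
Σp_1ᵢ² = 0.14² + 0.05² + 0.57² + 0.24² = 0.0196 + 0.0025 + 0.3249 + 0.0576 = 0.4046
Σp_2ᵢ² = 0.35² + 0.32² + 0.29² + 0.04² = 0.1225 + 0.1024 + 0.0841 + 0.0016 = 0.3106
O = 0.2399 / √(0.4046 × 0.3106) = 0.2399 / 0.35450 = 0.6767
O = 0.6767 > 0.3 → Yes.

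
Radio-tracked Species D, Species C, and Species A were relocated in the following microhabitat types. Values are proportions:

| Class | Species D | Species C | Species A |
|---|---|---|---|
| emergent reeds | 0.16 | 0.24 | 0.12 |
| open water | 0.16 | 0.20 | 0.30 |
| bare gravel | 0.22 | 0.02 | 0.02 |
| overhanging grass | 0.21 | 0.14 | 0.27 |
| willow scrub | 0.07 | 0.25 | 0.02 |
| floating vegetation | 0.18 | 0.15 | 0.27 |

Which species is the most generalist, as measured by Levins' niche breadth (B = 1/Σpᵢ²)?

Σp_Dᵢ² = 0.16² + 0.16² + 0.22² + 0.21² + 0.07² + 0.18² = 0.0256 + 0.0256 + 0.0484 + 0.0441 + 0.0049 + 0.0324 = 0.1810
B_D = 1 / 0.1810 = 5.5249
Σp_Cᵢ² = 0.24² + 0.20² + 0.02² + 0.14² + 0.25² + 0.15² = 0.0576 + 0.0400 + 0.0004 + 0.0196 + 0.0625 + 0.0225 = 0.2026
B_C = 1 / 0.2026 = 4.9358
Σp_Aᵢ² = 0.12² + 0.30² + 0.02² + 0.27² + 0.02² + 0.27² = 0.0144 + 0.0900 + 0.0004 + 0.0729 + 0.0004 + 0.0729 = 0.2510
B_A = 1 / 0.2510 = 3.9841
Highest B → broadest niche (most generalist): Species D (B = 5.52).

Species D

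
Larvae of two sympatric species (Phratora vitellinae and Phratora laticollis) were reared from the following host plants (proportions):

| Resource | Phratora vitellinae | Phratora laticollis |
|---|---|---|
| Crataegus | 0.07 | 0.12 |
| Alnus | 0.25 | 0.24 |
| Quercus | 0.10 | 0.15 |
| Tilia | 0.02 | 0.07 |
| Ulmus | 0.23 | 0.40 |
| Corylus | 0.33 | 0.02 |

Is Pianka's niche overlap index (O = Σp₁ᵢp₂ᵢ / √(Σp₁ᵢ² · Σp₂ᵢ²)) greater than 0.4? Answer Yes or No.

Yes

Σ p₁ᵢp₂ᵢ = 0.0084 + 0.0600 + 0.0150 + 0.0014 + 0.0920 + 0.0066 = 0.1834
Σp_1ᵢ² = 0.07² + 0.25² + 0.10² + 0.02² + 0.23² + 0.33² = 0.0049 + 0.0625 + 0.0100 + 0.0004 + 0.0529 + 0.1089 = 0.2396
Σp_2ᵢ² = 0.12² + 0.24² + 0.15² + 0.07² + 0.40² + 0.02² = 0.0144 + 0.0576 + 0.0225 + 0.0049 + 0.1600 + 0.0004 = 0.2598
O = 0.1834 / √(0.2396 × 0.2598) = 0.1834 / 0.24950 = 0.7351
O = 0.7351 > 0.4 → Yes.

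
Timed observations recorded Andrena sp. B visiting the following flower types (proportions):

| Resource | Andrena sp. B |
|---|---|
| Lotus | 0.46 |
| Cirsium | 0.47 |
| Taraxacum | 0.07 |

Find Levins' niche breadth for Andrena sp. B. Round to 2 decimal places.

2.29

Σpᵢ² = 0.46² + 0.47² + 0.07² = 0.2116 + 0.2209 + 0.0049 = 0.4374
B = 1 / 0.4374 = 2.2862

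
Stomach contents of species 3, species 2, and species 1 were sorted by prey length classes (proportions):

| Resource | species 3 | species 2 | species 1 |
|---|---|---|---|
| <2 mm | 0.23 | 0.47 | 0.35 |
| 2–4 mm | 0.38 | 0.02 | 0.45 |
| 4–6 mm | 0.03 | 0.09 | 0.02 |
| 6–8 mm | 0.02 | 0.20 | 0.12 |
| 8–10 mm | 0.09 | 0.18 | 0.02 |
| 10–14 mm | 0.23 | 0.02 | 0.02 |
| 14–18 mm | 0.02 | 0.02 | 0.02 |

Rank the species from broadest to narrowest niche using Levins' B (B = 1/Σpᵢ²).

species 3 > species 2 > species 1

Σp_3ᵢ² = 0.23² + 0.38² + 0.03² + 0.02² + 0.09² + 0.23² + 0.02² = 0.0529 + 0.1444 + 0.0009 + 0.0004 + 0.0081 + 0.0529 + 0.0004 = 0.2600
B_3 = 1 / 0.2600 = 3.8462
Σp_2ᵢ² = 0.47² + 0.02² + 0.09² + 0.20² + 0.18² + 0.02² + 0.02² = 0.2209 + 0.0004 + 0.0081 + 0.0400 + 0.0324 + 0.0004 + 0.0004 = 0.3026
B_2 = 1 / 0.3026 = 3.3047
Σp_1ᵢ² = 0.35² + 0.45² + 0.02² + 0.12² + 0.02² + 0.02² + 0.02² = 0.1225 + 0.2025 + 0.0004 + 0.0144 + 0.0004 + 0.0004 + 0.0004 = 0.3410
B_1 = 1 / 0.3410 = 2.9326
Ranking by B (broadest → narrowest): species 3 (3.85) > species 2 (3.30) > species 1 (2.93)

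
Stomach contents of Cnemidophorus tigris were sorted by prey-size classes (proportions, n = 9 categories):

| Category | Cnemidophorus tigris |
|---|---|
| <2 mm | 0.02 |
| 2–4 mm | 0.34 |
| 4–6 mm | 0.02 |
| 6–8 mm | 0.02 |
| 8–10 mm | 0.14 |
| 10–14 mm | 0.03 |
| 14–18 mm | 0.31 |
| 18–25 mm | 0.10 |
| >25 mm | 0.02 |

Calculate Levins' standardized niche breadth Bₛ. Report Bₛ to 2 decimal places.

Σpᵢ² = 0.02² + 0.34² + 0.02² + 0.02² + 0.14² + 0.03² + 0.31² + 0.10² + 0.02² = 0.0004 + 0.1156 + 0.0004 + 0.0004 + 0.0196 + 0.0009 + 0.0961 + 0.0100 + 0.0004 = 0.2438
B = 1 / 0.2438 = 4.1017
Bₛ = (B − 1)/(n − 1) = (4.1017 − 1)/(9 − 1) = 3.1017/8 = 0.3877

0.39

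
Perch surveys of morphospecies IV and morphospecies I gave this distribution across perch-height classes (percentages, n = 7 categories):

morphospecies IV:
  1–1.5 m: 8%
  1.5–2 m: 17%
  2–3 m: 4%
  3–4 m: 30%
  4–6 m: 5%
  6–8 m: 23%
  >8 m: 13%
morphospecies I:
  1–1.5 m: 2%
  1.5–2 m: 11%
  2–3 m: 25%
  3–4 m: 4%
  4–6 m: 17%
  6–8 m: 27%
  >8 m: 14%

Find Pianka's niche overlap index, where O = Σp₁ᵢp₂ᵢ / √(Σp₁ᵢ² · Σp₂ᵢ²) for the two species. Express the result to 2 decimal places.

0.66

Convert percentages to proportions (divide by 100).
Σ p₁ᵢp₂ᵢ = 0.0016 + 0.0187 + 0.0100 + 0.0120 + 0.0085 + 0.0621 + 0.0182 = 0.1311
Σp_1ᵢ² = 0.08² + 0.17² + 0.04² + 0.30² + 0.05² + 0.23² + 0.13² = 0.0064 + 0.0289 + 0.0016 + 0.0900 + 0.0025 + 0.0529 + 0.0169 = 0.1992
Σp_2ᵢ² = 0.02² + 0.11² + 0.25² + 0.04² + 0.17² + 0.27² + 0.14² = 0.0004 + 0.0121 + 0.0625 + 0.0016 + 0.0289 + 0.0729 + 0.0196 = 0.1980
O = 0.1311 / √(0.1992 × 0.1980) = 0.1311 / 0.19860 = 0.6601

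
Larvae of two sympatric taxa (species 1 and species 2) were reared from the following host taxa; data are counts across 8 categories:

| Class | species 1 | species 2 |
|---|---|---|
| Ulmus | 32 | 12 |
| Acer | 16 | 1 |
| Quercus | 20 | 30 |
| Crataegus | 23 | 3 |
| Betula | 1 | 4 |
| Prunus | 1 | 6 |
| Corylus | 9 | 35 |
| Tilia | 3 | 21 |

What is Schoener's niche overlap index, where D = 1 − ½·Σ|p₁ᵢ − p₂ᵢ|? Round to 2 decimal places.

Proportions for species 1 (n=105): 32/105=0.3048, 16/105=0.1524, 20/105=0.1905, 23/105=0.2190, 1/105=0.0095, 1/105=0.0095, 9/105=0.0857, 3/105=0.0286
Proportions for species 2 (n=112): 12/112=0.1071, 1/112=0.0089, 30/112=0.2679, 3/112=0.0268, 4/112=0.0357, 6/112=0.0536, 35/112=0.3125, 21/112=0.1875
Σ|p₁ᵢ − p₂ᵢ| = 0.1977 + 0.1435 + 0.0774 + 0.1922 + 0.0262 + 0.0441 + 0.2268 + 0.1589 = 1.0668
D = 1 − ½ × 1.0668 = 1 − 0.53340 = 0.46660

0.47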